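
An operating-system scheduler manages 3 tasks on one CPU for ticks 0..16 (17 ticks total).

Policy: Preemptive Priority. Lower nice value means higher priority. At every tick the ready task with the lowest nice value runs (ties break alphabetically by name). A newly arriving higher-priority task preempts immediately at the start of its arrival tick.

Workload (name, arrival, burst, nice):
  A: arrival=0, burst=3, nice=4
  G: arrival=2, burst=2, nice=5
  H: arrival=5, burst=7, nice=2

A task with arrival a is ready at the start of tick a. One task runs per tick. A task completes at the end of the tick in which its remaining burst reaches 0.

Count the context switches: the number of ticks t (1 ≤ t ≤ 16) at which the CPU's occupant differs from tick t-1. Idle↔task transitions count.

context switches = 3

t=0: ready={A} → run A
t=1: ready={A} → run A
t=2: ready={A,G} → run A
t=3: ready={G} → run G
t=4: ready={G} → run G
t=5: ready={H} → run H
t=6: ready={H} → run H
t=7: ready={H} → run H
t=8: ready={H} → run H
t=9: ready={H} → run H
t=10: ready={H} → run H
t=11: ready={H} → run H
t=12: (idle)
t=13: (idle)
t=14: (idle)
t=15: (idle)
t=16: (idle)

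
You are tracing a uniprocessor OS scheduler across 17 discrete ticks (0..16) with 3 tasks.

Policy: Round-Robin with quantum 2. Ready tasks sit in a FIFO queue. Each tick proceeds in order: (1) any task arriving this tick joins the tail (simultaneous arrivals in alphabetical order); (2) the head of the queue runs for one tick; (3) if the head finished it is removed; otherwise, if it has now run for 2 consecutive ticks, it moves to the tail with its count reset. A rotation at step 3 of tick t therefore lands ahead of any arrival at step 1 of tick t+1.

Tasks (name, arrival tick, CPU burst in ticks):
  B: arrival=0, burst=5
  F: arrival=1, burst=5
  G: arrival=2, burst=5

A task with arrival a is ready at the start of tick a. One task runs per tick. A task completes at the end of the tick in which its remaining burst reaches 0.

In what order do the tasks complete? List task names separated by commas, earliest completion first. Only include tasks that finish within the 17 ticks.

completion order = B, F, G

t=0: queue=[B] q_used=0 → run B
t=1: queue=[B,F] q_used=1 → run B
t=2: queue=[F,B,G] q_used=0 → run F
t=3: queue=[F,B,G] q_used=1 → run F
t=4: queue=[B,G,F] q_used=0 → run B
t=5: queue=[B,G,F] q_used=1 → run B
t=6: queue=[G,F,B] q_used=0 → run G
t=7: queue=[G,F,B] q_used=1 → run G
t=8: queue=[F,B,G] q_used=0 → run F
t=9: queue=[F,B,G] q_used=1 → run F
t=10: queue=[B,G,F] q_used=0 → run B
t=11: queue=[G,F] q_used=0 → run G
t=12: queue=[G,F] q_used=1 → run G
t=13: queue=[F,G] q_used=0 → run F
t=14: queue=[G] q_used=0 → run G
t=15: (idle)
t=16: (idle)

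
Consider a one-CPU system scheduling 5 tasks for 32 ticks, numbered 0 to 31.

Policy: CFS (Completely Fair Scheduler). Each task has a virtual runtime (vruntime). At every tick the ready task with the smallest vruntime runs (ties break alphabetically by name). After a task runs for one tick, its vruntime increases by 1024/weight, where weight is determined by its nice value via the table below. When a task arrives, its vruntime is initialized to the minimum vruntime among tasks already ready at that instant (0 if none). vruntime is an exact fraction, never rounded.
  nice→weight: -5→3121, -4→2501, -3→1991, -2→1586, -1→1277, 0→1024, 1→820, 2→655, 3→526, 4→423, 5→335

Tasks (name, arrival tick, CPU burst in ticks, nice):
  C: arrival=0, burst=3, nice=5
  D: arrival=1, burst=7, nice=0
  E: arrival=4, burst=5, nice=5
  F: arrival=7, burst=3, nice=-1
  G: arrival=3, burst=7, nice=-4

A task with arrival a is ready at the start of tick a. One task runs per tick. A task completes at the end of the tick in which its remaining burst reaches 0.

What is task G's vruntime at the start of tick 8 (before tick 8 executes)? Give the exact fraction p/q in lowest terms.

t=0: vr[C=0] → run C
t=1: vr[C=1024/335 D=1024/335] → run C
t=2: vr[C=2048/335 D=1024/335] → run D
t=3: vr[C=2048/335 D=1359/335 G=1359/335] → run D
t=4: vr[C=2048/335 D=1694/335 E=1359/335 G=1359/335] → run E
t=5: vr[C=2048/335 D=1694/335 E=2383/335 G=1359/335] → run G
t=6: vr[C=2048/335 D=1694/335 E=2383/335 G=3741899/837835] → run G
t=7: vr[C=2048/335 D=1694/335 E=2383/335 F=4084939/837835 G=4084939/837835] → run F
t=8: vr[C=2048/335 D=1694/335 E=2383/335 F=6074410143/1069915295 G=4084939/837835] → run G
t=9: vr[C=2048/335 D=1694/335 E=2383/335 F=6074410143/1069915295 G=4427979/837835] → run D
t=10: vr[C=2048/335 D=2029/335 E=2383/335 F=6074410143/1069915295 G=4427979/837835] → run G
t=11: vr[C=2048/335 D=2029/335 E=2383/335 F=6074410143/1069915295 G=4771019/837835] → run F
t=12: vr[C=2048/335 D=2029/335 E=2383/335 F=6932353183/1069915295 G=4771019/837835] → run G
t=13: vr[C=2048/335 D=2029/335 E=2383/335 F=6932353183/1069915295 G=5114059/837835] → run D
t=14: vr[C=2048/335 D=2364/335 E=2383/335 F=6932353183/1069915295 G=5114059/837835] → run G
t=15: vr[C=2048/335 D=2364/335 E=2383/335 F=6932353183/1069915295 G=5457099/837835] → run C
t=16: vr[D=2364/335 E=2383/335 F=6932353183/1069915295 G=5457099/837835] → run F
t=17: vr[D=2364/335 E=2383/335 G=5457099/837835] → run G
t=18: vr[D=2364/335 E=2383/335] → run D
t=19: vr[D=2699/335 E=2383/335] → run E
t=20: vr[D=2699/335 E=3407/335] → run D
t=21: vr[D=3034/335 E=3407/335] → run D
t=22: vr[E=3407/335] → run E
t=23: vr[E=4431/335] → run E
t=24: vr[E=1091/67] → run E
t=25: (idle)
t=26: (idle)
t=27: (idle)
t=28: (idle)
t=29: (idle)
t=30: (idle)
t=31: (idle)

vruntime(G, start of tick 8) = 4084939/837835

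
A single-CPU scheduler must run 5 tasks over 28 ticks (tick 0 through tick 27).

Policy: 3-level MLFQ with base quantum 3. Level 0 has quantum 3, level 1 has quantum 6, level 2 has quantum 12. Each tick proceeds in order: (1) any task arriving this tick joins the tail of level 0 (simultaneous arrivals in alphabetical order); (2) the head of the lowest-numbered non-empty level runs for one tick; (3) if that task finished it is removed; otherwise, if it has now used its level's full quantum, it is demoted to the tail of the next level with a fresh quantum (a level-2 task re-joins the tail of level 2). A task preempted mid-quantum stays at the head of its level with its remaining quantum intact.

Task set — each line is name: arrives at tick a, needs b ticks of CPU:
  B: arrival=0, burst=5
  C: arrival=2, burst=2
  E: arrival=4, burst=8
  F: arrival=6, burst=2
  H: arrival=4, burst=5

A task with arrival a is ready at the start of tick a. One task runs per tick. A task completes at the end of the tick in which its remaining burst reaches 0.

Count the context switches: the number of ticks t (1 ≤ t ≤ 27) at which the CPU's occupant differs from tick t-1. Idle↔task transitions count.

t=0: L0/L1/L2 = B/-/- → run B
t=1: L0/L1/L2 = B/-/- → run B
t=2: L0/L1/L2 = BC/-/- → run B
t=3: L0/L1/L2 = C/B/- → run C
t=4: L0/L1/L2 = CEH/B/- → run C
t=5: L0/L1/L2 = EH/B/- → run E
t=6: L0/L1/L2 = EHF/B/- → run E
t=7: L0/L1/L2 = EHF/B/- → run E
t=8: L0/L1/L2 = HF/BE/- → run H
t=9: L0/L1/L2 = HF/BE/- → run H
t=10: L0/L1/L2 = HF/BE/- → run H
t=11: L0/L1/L2 = F/BEH/- → run F
t=12: L0/L1/L2 = F/BEH/- → run F
t=13: L0/L1/L2 = -/BEH/- → run B
t=14: L0/L1/L2 = -/BEH/- → run B
t=15: L0/L1/L2 = -/EH/- → run E
t=16: L0/L1/L2 = -/EH/- → run E
t=17: L0/L1/L2 = -/EH/- → run E
t=18: L0/L1/L2 = -/EH/- → run E
t=19: L0/L1/L2 = -/EH/- → run E
t=20: L0/L1/L2 = -/H/- → run H
t=21: L0/L1/L2 = -/H/- → run H
t=22: (idle)
t=23: (idle)
t=24: (idle)
t=25: (idle)
t=26: (idle)
t=27: (idle)

context switches = 8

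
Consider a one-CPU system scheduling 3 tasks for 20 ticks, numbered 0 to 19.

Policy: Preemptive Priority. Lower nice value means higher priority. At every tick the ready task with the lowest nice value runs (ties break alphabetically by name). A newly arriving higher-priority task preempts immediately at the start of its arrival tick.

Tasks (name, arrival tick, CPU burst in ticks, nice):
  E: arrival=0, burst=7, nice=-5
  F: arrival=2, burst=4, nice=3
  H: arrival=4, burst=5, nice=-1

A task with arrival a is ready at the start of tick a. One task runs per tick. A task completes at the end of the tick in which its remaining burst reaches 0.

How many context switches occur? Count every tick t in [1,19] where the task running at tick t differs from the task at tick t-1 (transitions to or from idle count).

context switches = 3

t=0: ready={E} → run E
t=1: ready={E} → run E
t=2: ready={E,F} → run E
t=3: ready={E,F} → run E
t=4: ready={E,F,H} → run E
t=5: ready={E,F,H} → run E
t=6: ready={E,F,H} → run E
t=7: ready={F,H} → run H
t=8: ready={F,H} → run H
t=9: ready={F,H} → run H
t=10: ready={F,H} → run H
t=11: ready={F,H} → run H
t=12: ready={F} → run F
t=13: ready={F} → run F
t=14: ready={F} → run F
t=15: ready={F} → run F
t=16: (idle)
t=17: (idle)
t=18: (idle)
t=19: (idle)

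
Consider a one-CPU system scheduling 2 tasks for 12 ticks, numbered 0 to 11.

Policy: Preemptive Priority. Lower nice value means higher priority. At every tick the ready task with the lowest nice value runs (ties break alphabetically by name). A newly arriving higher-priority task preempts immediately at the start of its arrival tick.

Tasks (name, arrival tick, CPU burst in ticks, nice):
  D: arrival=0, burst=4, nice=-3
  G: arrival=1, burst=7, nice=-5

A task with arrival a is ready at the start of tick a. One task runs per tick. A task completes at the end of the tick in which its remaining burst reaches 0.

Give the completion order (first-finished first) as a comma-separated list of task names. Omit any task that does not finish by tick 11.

completion order = G, D

t=0: ready={D} → run D
t=1: ready={D,G} → run G
t=2: ready={D,G} → run G
t=3: ready={D,G} → run G
t=4: ready={D,G} → run G
t=5: ready={D,G} → run G
t=6: ready={D,G} → run G
t=7: ready={D,G} → run G
t=8: ready={D} → run D
t=9: ready={D} → run D
t=10: ready={D} → run D
t=11: (idle)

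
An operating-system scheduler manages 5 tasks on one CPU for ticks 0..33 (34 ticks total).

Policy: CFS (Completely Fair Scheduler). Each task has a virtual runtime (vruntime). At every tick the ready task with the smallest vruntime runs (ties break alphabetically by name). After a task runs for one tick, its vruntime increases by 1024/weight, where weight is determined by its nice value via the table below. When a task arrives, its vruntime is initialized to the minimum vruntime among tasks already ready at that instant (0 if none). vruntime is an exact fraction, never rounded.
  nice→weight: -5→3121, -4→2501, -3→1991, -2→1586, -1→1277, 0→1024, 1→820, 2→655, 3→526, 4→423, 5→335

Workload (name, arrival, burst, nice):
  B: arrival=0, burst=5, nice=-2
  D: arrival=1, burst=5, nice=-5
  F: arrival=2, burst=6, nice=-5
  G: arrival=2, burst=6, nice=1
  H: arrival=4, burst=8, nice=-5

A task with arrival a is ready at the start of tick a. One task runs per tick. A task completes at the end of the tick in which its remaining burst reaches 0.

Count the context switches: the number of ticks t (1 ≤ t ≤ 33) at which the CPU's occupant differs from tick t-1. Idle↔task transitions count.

t=0: vr[B=0] → run B
t=1: vr[B=512/793 D=512/793] → run B
t=2: vr[B=1024/793 D=512/793 F=512/793 G=512/793] → run D
t=3: vr[B=1024/793 D=2409984/2474953 F=512/793 G=512/793] → run F
t=4: vr[B=1024/793 D=2409984/2474953 F=2409984/2474953 G=512/793 H=512/793] → run G
t=5: vr[B=1024/793 D=2409984/2474953 F=2409984/2474953 G=307968/162565 H=512/793] → run H
t=6: vr[B=1024/793 D=2409984/2474953 F=2409984/2474953 G=307968/162565 H=2409984/2474953] → run D
t=7: vr[B=1024/793 D=3222016/2474953 F=2409984/2474953 G=307968/162565 H=2409984/2474953] → run F
t=8: vr[B=1024/793 D=3222016/2474953 F=3222016/2474953 G=307968/162565 H=2409984/2474953] → run H
t=9: vr[B=1024/793 D=3222016/2474953 F=3222016/2474953 G=307968/162565 H=3222016/2474953] → run B
t=10: vr[B=1536/793 D=3222016/2474953 F=3222016/2474953 G=307968/162565 H=3222016/2474953] → run D
t=11: vr[B=1536/793 D=4034048/2474953 F=3222016/2474953 G=307968/162565 H=3222016/2474953] → run F
t=12: vr[B=1536/793 D=4034048/2474953 F=4034048/2474953 G=307968/162565 H=3222016/2474953] → run H
t=13: vr[B=1536/793 D=4034048/2474953 F=4034048/2474953 G=307968/162565 H=4034048/2474953] → run D
t=14: vr[B=1536/793 D=4846080/2474953 F=4034048/2474953 G=307968/162565 H=4034048/2474953] → run F
t=15: vr[B=1536/793 D=4846080/2474953 F=4846080/2474953 G=307968/162565 H=4034048/2474953] → run H
t=16: vr[B=1536/793 D=4846080/2474953 F=4846080/2474953 G=307968/162565 H=4846080/2474953] → run G
t=17: vr[B=1536/793 D=4846080/2474953 F=4846080/2474953 G=510976/162565 H=4846080/2474953] → run B
t=18: vr[B=2048/793 D=4846080/2474953 F=4846080/2474953 G=510976/162565 H=4846080/2474953] → run D
t=19: vr[B=2048/793 F=4846080/2474953 G=510976/162565 H=4846080/2474953] → run F
t=20: vr[B=2048/793 F=5658112/2474953 G=510976/162565 H=4846080/2474953] → run H
t=21: vr[B=2048/793 F=5658112/2474953 G=510976/162565 H=5658112/2474953] → run F
t=22: vr[B=2048/793 G=510976/162565 H=5658112/2474953] → run H
t=23: vr[B=2048/793 G=510976/162565 H=6470144/2474953] → run B
t=24: vr[G=510976/162565 H=6470144/2474953] → run H
t=25: vr[G=510976/162565 H=7282176/2474953] → run H
t=26: vr[G=510976/162565] → run G
t=27: vr[G=713984/162565] → run G
t=28: vr[G=916992/162565] → run G
t=29: vr[G=224000/32513] → run G
t=30: (idle)
t=31: (idle)
t=32: (idle)
t=33: (idle)

context switches = 25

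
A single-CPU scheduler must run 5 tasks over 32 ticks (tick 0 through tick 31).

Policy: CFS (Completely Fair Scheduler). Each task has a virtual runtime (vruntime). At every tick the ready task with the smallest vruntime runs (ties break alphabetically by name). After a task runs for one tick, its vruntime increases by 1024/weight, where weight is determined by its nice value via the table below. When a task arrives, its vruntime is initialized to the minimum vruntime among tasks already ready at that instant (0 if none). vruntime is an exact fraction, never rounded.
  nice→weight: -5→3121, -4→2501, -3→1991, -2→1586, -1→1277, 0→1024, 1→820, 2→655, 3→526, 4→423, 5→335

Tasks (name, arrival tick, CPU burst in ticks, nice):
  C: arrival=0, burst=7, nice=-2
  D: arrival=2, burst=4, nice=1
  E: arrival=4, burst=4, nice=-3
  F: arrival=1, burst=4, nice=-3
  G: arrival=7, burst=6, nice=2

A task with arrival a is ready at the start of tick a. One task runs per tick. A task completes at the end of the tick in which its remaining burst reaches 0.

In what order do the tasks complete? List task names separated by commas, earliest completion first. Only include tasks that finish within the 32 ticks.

t=0: vr[C=0] → run C
t=1: vr[C=512/793 F=512/793] → run C
t=2: vr[C=1024/793 D=512/793 F=512/793] → run D
t=3: vr[C=1024/793 D=307968/162565 F=512/793] → run F
t=4: vr[C=1024/793 D=307968/162565 E=1831424/1578863 F=1831424/1578863] → run E
t=5: vr[C=1024/793 D=307968/162565 E=2643456/1578863 F=1831424/1578863] → run F
t=6: vr[C=1024/793 D=307968/162565 E=2643456/1578863 F=2643456/1578863] → run C
t=7: vr[C=1536/793 D=307968/162565 E=2643456/1578863 F=2643456/1578863 G=2643456/1578863] → run E
t=8: vr[C=1536/793 D=307968/162565 E=3455488/1578863 F=2643456/1578863 G=2643456/1578863] → run F
t=9: vr[C=1536/793 D=307968/162565 E=3455488/1578863 F=3455488/1578863 G=2643456/1578863] → run G
t=10: vr[C=1536/793 D=307968/162565 E=3455488/1578863 F=3455488/1578863 G=3348219392/1034155265] → run D
t=11: vr[C=1536/793 D=510976/162565 E=3455488/1578863 F=3455488/1578863 G=3348219392/1034155265] → run C
t=12: vr[C=2048/793 D=510976/162565 E=3455488/1578863 F=3455488/1578863 G=3348219392/1034155265] → run E
t=13: vr[C=2048/793 D=510976/162565 E=4267520/1578863 F=3455488/1578863 G=3348219392/1034155265] → run F
t=14: vr[C=2048/793 D=510976/162565 E=4267520/1578863 G=3348219392/1034155265] → run C
t=15: vr[C=2560/793 D=510976/162565 E=4267520/1578863 G=3348219392/1034155265] → run E
t=16: vr[C=2560/793 D=510976/162565 G=3348219392/1034155265] → run D
t=17: vr[C=2560/793 D=713984/162565 G=3348219392/1034155265] → run C
t=18: vr[C=3072/793 D=713984/162565 G=3348219392/1034155265] → run G
t=19: vr[C=3072/793 D=713984/162565 G=4964975104/1034155265] → run C
t=20: vr[D=713984/162565 G=4964975104/1034155265] → run D
t=21: vr[G=4964975104/1034155265] → run G
t=22: vr[G=6581730816/1034155265] → run G
t=23: vr[G=8198486528/1034155265] → run G
t=24: vr[G=1963048448/206831053] → run G
t=25: (idle)
t=26: (idle)
t=27: (idle)
t=28: (idle)
t=29: (idle)
t=30: (idle)
t=31: (idle)

completion order = F, E, C, D, G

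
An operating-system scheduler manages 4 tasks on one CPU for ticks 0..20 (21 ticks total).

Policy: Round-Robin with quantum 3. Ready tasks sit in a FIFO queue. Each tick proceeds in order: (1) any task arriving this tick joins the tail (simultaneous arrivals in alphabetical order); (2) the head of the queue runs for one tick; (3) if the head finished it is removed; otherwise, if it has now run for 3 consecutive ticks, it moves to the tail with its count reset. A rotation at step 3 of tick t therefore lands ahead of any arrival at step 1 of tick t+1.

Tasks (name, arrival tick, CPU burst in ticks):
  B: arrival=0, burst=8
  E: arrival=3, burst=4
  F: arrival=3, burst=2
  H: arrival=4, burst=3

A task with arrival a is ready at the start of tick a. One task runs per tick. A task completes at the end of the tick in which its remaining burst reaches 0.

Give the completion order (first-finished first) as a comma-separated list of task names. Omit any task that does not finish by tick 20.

completion order = F, H, B, E

t=0: queue=[B] q_used=0 → run B
t=1: queue=[B] q_used=1 → run B
t=2: queue=[B] q_used=2 → run B
t=3: queue=[B,E,F] q_used=0 → run B
t=4: queue=[B,E,F,H] q_used=1 → run B
t=5: queue=[B,E,F,H] q_used=2 → run B
t=6: queue=[E,F,H,B] q_used=0 → run E
t=7: queue=[E,F,H,B] q_used=1 → run E
t=8: queue=[E,F,H,B] q_used=2 → run E
t=9: queue=[F,H,B,E] q_used=0 → run F
t=10: queue=[F,H,B,E] q_used=1 → run F
t=11: queue=[H,B,E] q_used=0 → run H
t=12: queue=[H,B,E] q_used=1 → run H
t=13: queue=[H,B,E] q_used=2 → run H
t=14: queue=[B,E] q_used=0 → run B
t=15: queue=[B,E] q_used=1 → run B
t=16: queue=[E] q_used=0 → run E
t=17: (idle)
t=18: (idle)
t=19: (idle)
t=20: (idle)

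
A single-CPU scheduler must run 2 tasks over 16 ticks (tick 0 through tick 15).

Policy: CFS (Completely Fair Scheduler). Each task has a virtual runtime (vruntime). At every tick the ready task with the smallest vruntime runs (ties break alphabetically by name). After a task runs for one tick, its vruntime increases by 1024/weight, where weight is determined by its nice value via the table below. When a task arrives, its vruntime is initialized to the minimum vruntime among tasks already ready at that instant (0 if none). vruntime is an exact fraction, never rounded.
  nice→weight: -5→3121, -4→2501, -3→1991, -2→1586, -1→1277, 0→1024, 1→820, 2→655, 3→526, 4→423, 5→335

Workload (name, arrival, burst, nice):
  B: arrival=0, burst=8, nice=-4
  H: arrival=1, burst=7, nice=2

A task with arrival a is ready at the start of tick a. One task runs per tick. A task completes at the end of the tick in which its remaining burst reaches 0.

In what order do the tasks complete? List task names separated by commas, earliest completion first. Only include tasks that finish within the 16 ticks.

t=0: vr[B=0] → run B
t=1: vr[B=1024/2501 H=1024/2501] → run B
t=2: vr[B=2048/2501 H=1024/2501] → run H
t=3: vr[B=2048/2501 H=3231744/1638155] → run B
t=4: vr[B=3072/2501 H=3231744/1638155] → run B
t=5: vr[B=4096/2501 H=3231744/1638155] → run B
t=6: vr[B=5120/2501 H=3231744/1638155] → run H
t=7: vr[B=5120/2501 H=5792768/1638155] → run B
t=8: vr[B=6144/2501 H=5792768/1638155] → run B
t=9: vr[B=7168/2501 H=5792768/1638155] → run B
t=10: vr[H=5792768/1638155] → run H
t=11: vr[H=8353792/1638155] → run H
t=12: vr[H=10914816/1638155] → run H
t=13: vr[H=2695168/327631] → run H
t=14: vr[H=16036864/1638155] → run H
t=15: (idle)

completion order = B, H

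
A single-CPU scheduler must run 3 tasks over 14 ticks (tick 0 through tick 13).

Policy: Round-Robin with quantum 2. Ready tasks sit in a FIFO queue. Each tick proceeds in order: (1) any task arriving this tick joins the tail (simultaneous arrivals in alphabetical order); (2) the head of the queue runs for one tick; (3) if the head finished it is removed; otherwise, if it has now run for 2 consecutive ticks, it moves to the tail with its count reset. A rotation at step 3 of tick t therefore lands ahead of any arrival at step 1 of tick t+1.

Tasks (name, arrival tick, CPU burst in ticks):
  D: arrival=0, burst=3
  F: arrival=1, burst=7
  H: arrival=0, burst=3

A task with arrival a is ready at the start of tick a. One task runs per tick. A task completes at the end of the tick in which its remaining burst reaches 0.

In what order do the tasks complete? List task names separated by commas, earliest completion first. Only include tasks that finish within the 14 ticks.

t=0: queue=[D,H] q_used=0 → run D
t=1: queue=[D,H,F] q_used=1 → run D
t=2: queue=[H,F,D] q_used=0 → run H
t=3: queue=[H,F,D] q_used=1 → run H
t=4: queue=[F,D,H] q_used=0 → run F
t=5: queue=[F,D,H] q_used=1 → run F
t=6: queue=[D,H,F] q_used=0 → run D
t=7: queue=[H,F] q_used=0 → run H
t=8: queue=[F] q_used=0 → run F
t=9: queue=[F] q_used=1 → run F
t=10: queue=[F] q_used=0 → run F
t=11: queue=[F] q_used=1 → run F
t=12: queue=[F] q_used=0 → run F
t=13: (idle)

completion order = D, H, F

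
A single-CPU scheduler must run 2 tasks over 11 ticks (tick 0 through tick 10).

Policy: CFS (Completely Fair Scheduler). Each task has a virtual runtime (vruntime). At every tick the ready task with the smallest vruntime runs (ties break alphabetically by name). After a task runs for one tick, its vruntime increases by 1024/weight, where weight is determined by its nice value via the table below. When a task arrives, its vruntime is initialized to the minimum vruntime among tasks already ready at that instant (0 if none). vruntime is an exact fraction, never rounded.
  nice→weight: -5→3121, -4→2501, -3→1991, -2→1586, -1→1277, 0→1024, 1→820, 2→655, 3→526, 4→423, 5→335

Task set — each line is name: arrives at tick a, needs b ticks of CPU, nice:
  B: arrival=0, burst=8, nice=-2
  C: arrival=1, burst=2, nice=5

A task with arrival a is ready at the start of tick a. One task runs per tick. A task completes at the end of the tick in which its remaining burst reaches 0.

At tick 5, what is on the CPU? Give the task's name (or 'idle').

t=0: vr[B=0] → run B
t=1: vr[B=512/793 C=512/793] → run B
t=2: vr[B=1024/793 C=512/793] → run C
t=3: vr[B=1024/793 C=983552/265655] → run B
t=4: vr[B=1536/793 C=983552/265655] → run B
t=5: vr[B=2048/793 C=983552/265655] → run B
t=6: vr[B=2560/793 C=983552/265655] → run B
t=7: vr[B=3072/793 C=983552/265655] → run C
t=8: vr[B=3072/793] → run B
t=9: vr[B=3584/793] → run B
t=10: (idle)

running at tick 5 = B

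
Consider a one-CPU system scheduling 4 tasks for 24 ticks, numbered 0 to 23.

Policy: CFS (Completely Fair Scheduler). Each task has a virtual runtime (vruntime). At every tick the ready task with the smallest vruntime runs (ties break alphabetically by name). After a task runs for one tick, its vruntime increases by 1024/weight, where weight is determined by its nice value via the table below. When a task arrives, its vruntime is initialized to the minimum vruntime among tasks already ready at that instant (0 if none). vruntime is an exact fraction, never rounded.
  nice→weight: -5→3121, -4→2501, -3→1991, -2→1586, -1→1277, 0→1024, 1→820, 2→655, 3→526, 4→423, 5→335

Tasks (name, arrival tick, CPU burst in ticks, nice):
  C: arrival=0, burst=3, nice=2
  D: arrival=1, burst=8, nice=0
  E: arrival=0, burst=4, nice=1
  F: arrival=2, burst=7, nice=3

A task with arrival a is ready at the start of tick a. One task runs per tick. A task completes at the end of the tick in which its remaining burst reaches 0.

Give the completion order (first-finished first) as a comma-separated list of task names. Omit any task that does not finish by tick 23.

t=0: vr[C=0 E=0] → run C
t=1: vr[C=1024/655 D=0 E=0] → run D
t=2: vr[C=1024/655 D=1 E=0 F=0] → run E
t=3: vr[C=1024/655 D=1 E=256/205 F=0] → run F
t=4: vr[C=1024/655 D=1 E=256/205 F=512/263] → run D
t=5: vr[C=1024/655 D=2 E=256/205 F=512/263] → run E
t=6: vr[C=1024/655 D=2 E=512/205 F=512/263] → run C
t=7: vr[C=2048/655 D=2 E=512/205 F=512/263] → run F
t=8: vr[C=2048/655 D=2 E=512/205 F=1024/263] → run D
t=9: vr[C=2048/655 D=3 E=512/205 F=1024/263] → run E
t=10: vr[C=2048/655 D=3 E=768/205 F=1024/263] → run D
t=11: vr[C=2048/655 D=4 E=768/205 F=1024/263] → run C
t=12: vr[D=4 E=768/205 F=1024/263] → run E
t=13: vr[D=4 F=1024/263] → run F
t=14: vr[D=4 F=1536/263] → run D
t=15: vr[D=5 F=1536/263] → run D
t=16: vr[D=6 F=1536/263] → run F
t=17: vr[D=6 F=2048/263] → run D
t=18: vr[D=7 F=2048/263] → run D
t=19: vr[F=2048/263] → run F
t=20: vr[F=2560/263] → run F
t=21: vr[F=3072/263] → run F
t=22: (idle)
t=23: (idle)

completion order = C, E, D, F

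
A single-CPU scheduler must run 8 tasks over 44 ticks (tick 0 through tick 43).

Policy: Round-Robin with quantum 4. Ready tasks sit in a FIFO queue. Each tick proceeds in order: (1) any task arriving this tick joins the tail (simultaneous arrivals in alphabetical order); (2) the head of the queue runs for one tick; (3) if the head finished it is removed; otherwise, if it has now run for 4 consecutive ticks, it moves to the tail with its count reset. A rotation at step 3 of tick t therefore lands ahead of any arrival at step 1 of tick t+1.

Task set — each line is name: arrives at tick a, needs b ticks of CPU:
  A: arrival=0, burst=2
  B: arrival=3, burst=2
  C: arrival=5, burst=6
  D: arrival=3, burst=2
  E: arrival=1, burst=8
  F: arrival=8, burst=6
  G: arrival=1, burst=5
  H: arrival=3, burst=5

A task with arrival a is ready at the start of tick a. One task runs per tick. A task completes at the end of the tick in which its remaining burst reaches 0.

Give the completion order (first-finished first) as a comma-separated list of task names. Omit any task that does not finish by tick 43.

t=0: queue=[A] q_used=0 → run A
t=1: queue=[A,E,G] q_used=1 → run A
t=2: queue=[E,G] q_used=0 → run E
t=3: queue=[E,G,B,D,H] q_used=1 → run E
t=4: queue=[E,G,B,D,H] q_used=2 → run E
t=5: queue=[E,G,B,D,H,C] q_used=3 → run E
t=6: queue=[G,B,D,H,C,E] q_used=0 → run G
t=7: queue=[G,B,D,H,C,E] q_used=1 → run G
t=8: queue=[G,B,D,H,C,E,F] q_used=2 → run G
t=9: queue=[G,B,D,H,C,E,F] q_used=3 → run G
t=10: queue=[B,D,H,C,E,F,G] q_used=0 → run B
t=11: queue=[B,D,H,C,E,F,G] q_used=1 → run B
t=12: queue=[D,H,C,E,F,G] q_used=0 → run D
t=13: queue=[D,H,C,E,F,G] q_used=1 → run D
t=14: queue=[H,C,E,F,G] q_used=0 → run H
t=15: queue=[H,C,E,F,G] q_used=1 → run H
t=16: queue=[H,C,E,F,G] q_used=2 → run H
t=17: queue=[H,C,E,F,G] q_used=3 → run H
t=18: queue=[C,E,F,G,H] q_used=0 → run C
t=19: queue=[C,E,F,G,H] q_used=1 → run C
t=20: queue=[C,E,F,G,H] q_used=2 → run C
t=21: queue=[C,E,F,G,H] q_used=3 → run C
t=22: queue=[E,F,G,H,C] q_used=0 → run E
t=23: queue=[E,F,G,H,C] q_used=1 → run E
t=24: queue=[E,F,G,H,C] q_used=2 → run E
t=25: queue=[E,F,G,H,C] q_used=3 → run E
t=26: queue=[F,G,H,C] q_used=0 → run F
t=27: queue=[F,G,H,C] q_used=1 → run F
t=28: queue=[F,G,H,C] q_used=2 → run F
t=29: queue=[F,G,H,C] q_used=3 → run F
t=30: queue=[G,H,C,F] q_used=0 → run G
t=31: queue=[H,C,F] q_used=0 → run H
t=32: queue=[C,F] q_used=0 → run C
t=33: queue=[C,F] q_used=1 → run C
t=34: queue=[F] q_used=0 → run F
t=35: queue=[F] q_used=1 → run F
t=36: (idle)
t=37: (idle)
t=38: (idle)
t=39: (idle)
t=40: (idle)
t=41: (idle)
t=42: (idle)
t=43: (idle)

completion order = A, B, D, E, G, H, C, F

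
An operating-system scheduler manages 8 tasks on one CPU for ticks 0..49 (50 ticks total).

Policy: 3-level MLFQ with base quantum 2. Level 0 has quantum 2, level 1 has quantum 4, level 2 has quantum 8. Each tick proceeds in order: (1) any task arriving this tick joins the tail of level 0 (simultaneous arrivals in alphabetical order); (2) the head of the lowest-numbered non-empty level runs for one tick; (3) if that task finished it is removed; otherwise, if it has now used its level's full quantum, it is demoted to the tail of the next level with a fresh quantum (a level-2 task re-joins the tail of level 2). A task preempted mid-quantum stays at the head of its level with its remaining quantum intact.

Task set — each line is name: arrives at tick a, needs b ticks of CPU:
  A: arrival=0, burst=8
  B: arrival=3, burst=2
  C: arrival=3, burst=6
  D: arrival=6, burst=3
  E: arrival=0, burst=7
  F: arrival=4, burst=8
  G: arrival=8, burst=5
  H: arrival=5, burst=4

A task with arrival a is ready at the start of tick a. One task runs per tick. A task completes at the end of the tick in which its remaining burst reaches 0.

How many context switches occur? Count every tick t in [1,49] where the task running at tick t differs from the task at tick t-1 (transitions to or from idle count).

context switches = 18

t=0: L0/L1/L2 = AE/-/- → run A
t=1: L0/L1/L2 = AE/-/- → run A
t=2: L0/L1/L2 = E/A/- → run E
t=3: L0/L1/L2 = EBC/A/- → run E
t=4: L0/L1/L2 = BCF/AE/- → run B
t=5: L0/L1/L2 = BCFH/AE/- → run B
t=6: L0/L1/L2 = CFHD/AE/- → run C
t=7: L0/L1/L2 = CFHD/AE/- → run C
t=8: L0/L1/L2 = FHDG/AEC/- → run F
t=9: L0/L1/L2 = FHDG/AEC/- → run F
t=10: L0/L1/L2 = HDG/AECF/- → run H
t=11: L0/L1/L2 = HDG/AECF/- → run H
t=12: L0/L1/L2 = DG/AECFH/- → run D
t=13: L0/L1/L2 = DG/AECFH/- → run D
t=14: L0/L1/L2 = G/AECFHD/- → run G
t=15: L0/L1/L2 = G/AECFHD/- → run G
t=16: L0/L1/L2 = -/AECFHDG/- → run A
t=17: L0/L1/L2 = -/AECFHDG/- → run A
t=18: L0/L1/L2 = -/AECFHDG/- → run A
t=19: L0/L1/L2 = -/AECFHDG/- → run A
t=20: L0/L1/L2 = -/ECFHDG/A → run E
t=21: L0/L1/L2 = -/ECFHDG/A → run E
t=22: L0/L1/L2 = -/ECFHDG/A → run E
t=23: L0/L1/L2 = -/ECFHDG/A → run E
t=24: L0/L1/L2 = -/CFHDG/AE → run C
t=25: L0/L1/L2 = -/CFHDG/AE → run C
t=26: L0/L1/L2 = -/CFHDG/AE → run C
t=27: L0/L1/L2 = -/CFHDG/AE → run C
t=28: L0/L1/L2 = -/FHDG/AE → run F
t=29: L0/L1/L2 = -/FHDG/AE → run F
t=30: L0/L1/L2 = -/FHDG/AE → run F
t=31: L0/L1/L2 = -/FHDG/AE → run F
t=32: L0/L1/L2 = -/HDG/AEF → run H
t=33: L0/L1/L2 = -/HDG/AEF → run H
t=34: L0/L1/L2 = -/DG/AEF → run D
t=35: L0/L1/L2 = -/G/AEF → run G
t=36: L0/L1/L2 = -/G/AEF → run G
t=37: L0/L1/L2 = -/G/AEF → run G
t=38: L0/L1/L2 = -/-/AEF → run A
t=39: L0/L1/L2 = -/-/AEF → run A
t=40: L0/L1/L2 = -/-/EF → run E
t=41: L0/L1/L2 = -/-/F → run F
t=42: L0/L1/L2 = -/-/F → run F
t=43: (idle)
t=44: (idle)
t=45: (idle)
t=46: (idle)
t=47: (idle)
t=48: (idle)
t=49: (idle)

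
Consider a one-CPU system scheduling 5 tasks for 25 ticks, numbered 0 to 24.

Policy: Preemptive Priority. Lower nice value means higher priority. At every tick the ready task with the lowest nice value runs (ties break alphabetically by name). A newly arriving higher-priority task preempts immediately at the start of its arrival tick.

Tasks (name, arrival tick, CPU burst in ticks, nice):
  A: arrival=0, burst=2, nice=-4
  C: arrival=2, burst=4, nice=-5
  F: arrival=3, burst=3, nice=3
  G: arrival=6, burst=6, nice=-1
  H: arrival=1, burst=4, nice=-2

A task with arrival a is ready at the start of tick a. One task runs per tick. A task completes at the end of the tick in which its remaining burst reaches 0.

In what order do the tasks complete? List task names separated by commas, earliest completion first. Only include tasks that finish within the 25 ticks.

t=0: ready={A} → run A
t=1: ready={A,H} → run A
t=2: ready={C,H} → run C
t=3: ready={C,F,H} → run C
t=4: ready={C,F,H} → run C
t=5: ready={C,F,H} → run C
t=6: ready={F,G,H} → run H
t=7: ready={F,G,H} → run H
t=8: ready={F,G,H} → run H
t=9: ready={F,G,H} → run H
t=10: ready={F,G} → run G
t=11: ready={F,G} → run G
t=12: ready={F,G} → run G
t=13: ready={F,G} → run G
t=14: ready={F,G} → run G
t=15: ready={F,G} → run G
t=16: ready={F} → run F
t=17: ready={F} → run F
t=18: ready={F} → run F
t=19: (idle)
t=20: (idle)
t=21: (idle)
t=22: (idle)
t=23: (idle)
t=24: (idle)

completion order = A, C, H, G, F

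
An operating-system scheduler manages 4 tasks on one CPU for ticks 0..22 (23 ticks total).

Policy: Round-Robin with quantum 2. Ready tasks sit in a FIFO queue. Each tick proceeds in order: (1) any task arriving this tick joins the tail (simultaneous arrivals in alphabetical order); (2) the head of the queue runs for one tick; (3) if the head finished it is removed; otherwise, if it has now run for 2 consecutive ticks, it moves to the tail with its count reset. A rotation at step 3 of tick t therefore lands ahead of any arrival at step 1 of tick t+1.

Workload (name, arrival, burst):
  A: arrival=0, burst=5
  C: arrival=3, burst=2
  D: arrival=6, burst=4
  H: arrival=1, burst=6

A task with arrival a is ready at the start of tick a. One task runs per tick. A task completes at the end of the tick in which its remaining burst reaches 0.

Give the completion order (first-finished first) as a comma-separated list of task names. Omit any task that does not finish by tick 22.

completion order = C, A, H, D

t=0: queue=[A] q_used=0 → run A
t=1: queue=[A,H] q_used=1 → run A
t=2: queue=[H,A] q_used=0 → run H
t=3: queue=[H,A,C] q_used=1 → run H
t=4: queue=[A,C,H] q_used=0 → run A
t=5: queue=[A,C,H] q_used=1 → run A
t=6: queue=[C,H,A,D] q_used=0 → run C
t=7: queue=[C,H,A,D] q_used=1 → run C
t=8: queue=[H,A,D] q_used=0 → run H
t=9: queue=[H,A,D] q_used=1 → run H
t=10: queue=[A,D,H] q_used=0 → run A
t=11: queue=[D,H] q_used=0 → run D
t=12: queue=[D,H] q_used=1 → run D
t=13: queue=[H,D] q_used=0 → run H
t=14: queue=[H,D] q_used=1 → run H
t=15: queue=[D] q_used=0 → run D
t=16: queue=[D] q_used=1 → run D
t=17: (idle)
t=18: (idle)
t=19: (idle)
t=20: (idle)
t=21: (idle)
t=22: (idle)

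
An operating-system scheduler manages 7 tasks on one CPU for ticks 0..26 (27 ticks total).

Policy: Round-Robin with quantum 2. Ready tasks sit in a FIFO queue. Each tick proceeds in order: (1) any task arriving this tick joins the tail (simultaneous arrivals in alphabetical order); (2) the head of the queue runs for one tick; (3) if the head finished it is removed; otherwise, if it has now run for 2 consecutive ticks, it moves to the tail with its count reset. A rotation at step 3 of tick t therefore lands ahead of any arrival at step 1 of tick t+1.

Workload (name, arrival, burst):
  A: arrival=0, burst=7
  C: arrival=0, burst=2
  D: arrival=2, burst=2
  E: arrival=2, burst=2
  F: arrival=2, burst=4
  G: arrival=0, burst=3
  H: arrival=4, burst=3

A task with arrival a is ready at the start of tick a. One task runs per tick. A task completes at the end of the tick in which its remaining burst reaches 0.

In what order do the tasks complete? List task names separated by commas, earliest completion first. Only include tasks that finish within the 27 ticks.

t=0: queue=[A,C,G] q_used=0 → run A
t=1: queue=[A,C,G] q_used=1 → run A
t=2: queue=[C,G,A,D,E,F] q_used=0 → run C
t=3: queue=[C,G,A,D,E,F] q_used=1 → run C
t=4: queue=[G,A,D,E,F,H] q_used=0 → run G
t=5: queue=[G,A,D,E,F,H] q_used=1 → run G
t=6: queue=[A,D,E,F,H,G] q_used=0 → run A
t=7: queue=[A,D,E,F,H,G] q_used=1 → run A
t=8: queue=[D,E,F,H,G,A] q_used=0 → run D
t=9: queue=[D,E,F,H,G,A] q_used=1 → run D
t=10: queue=[E,F,H,G,A] q_used=0 → run E
t=11: queue=[E,F,H,G,A] q_used=1 → run E
t=12: queue=[F,H,G,A] q_used=0 → run F
t=13: queue=[F,H,G,A] q_used=1 → run F
t=14: queue=[H,G,A,F] q_used=0 → run H
t=15: queue=[H,G,A,F] q_used=1 → run H
t=16: queue=[G,A,F,H] q_used=0 → run G
t=17: queue=[A,F,H] q_used=0 → run A
t=18: queue=[A,F,H] q_used=1 → run A
t=19: queue=[F,H,A] q_used=0 → run F
t=20: queue=[F,H,A] q_used=1 → run F
t=21: queue=[H,A] q_used=0 → run H
t=22: queue=[A] q_used=0 → run A
t=23: (idle)
t=24: (idle)
t=25: (idle)
t=26: (idle)

completion order = C, D, E, G, F, H, A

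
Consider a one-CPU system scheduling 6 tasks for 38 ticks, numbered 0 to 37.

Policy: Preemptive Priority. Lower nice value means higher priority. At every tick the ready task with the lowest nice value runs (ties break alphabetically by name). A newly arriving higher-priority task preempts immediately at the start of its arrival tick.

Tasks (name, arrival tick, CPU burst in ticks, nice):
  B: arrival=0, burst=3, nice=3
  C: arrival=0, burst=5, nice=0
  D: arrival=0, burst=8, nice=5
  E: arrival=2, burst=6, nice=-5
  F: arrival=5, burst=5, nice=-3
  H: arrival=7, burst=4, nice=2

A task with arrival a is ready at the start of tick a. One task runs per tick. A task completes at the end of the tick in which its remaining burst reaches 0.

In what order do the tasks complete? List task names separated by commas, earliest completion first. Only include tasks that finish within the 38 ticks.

completion order = E, F, C, H, B, D

t=0: ready={B,C,D} → run C
t=1: ready={B,C,D} → run C
t=2: ready={B,C,D,E} → run E
t=3: ready={B,C,D,E} → run E
t=4: ready={B,C,D,E} → run E
t=5: ready={B,C,D,E,F} → run E
t=6: ready={B,C,D,E,F} → run E
t=7: ready={B,C,D,E,F,H} → run E
t=8: ready={B,C,D,F,H} → run F
t=9: ready={B,C,D,F,H} → run F
t=10: ready={B,C,D,F,H} → run F
t=11: ready={B,C,D,F,H} → run F
t=12: ready={B,C,D,F,H} → run F
t=13: ready={B,C,D,H} → run C
t=14: ready={B,C,D,H} → run C
t=15: ready={B,C,D,H} → run C
t=16: ready={B,D,H} → run H
t=17: ready={B,D,H} → run H
t=18: ready={B,D,H} → run H
t=19: ready={B,D,H} → run H
t=20: ready={B,D} → run B
t=21: ready={B,D} → run B
t=22: ready={B,D} → run B
t=23: ready={D} → run D
t=24: ready={D} → run D
t=25: ready={D} → run D
t=26: ready={D} → run D
t=27: ready={D} → run D
t=28: ready={D} → run D
t=29: ready={D} → run D
t=30: ready={D} → run D
t=31: (idle)
t=32: (idle)
t=33: (idle)
t=34: (idle)
t=35: (idle)
t=36: (idle)
t=37: (idle)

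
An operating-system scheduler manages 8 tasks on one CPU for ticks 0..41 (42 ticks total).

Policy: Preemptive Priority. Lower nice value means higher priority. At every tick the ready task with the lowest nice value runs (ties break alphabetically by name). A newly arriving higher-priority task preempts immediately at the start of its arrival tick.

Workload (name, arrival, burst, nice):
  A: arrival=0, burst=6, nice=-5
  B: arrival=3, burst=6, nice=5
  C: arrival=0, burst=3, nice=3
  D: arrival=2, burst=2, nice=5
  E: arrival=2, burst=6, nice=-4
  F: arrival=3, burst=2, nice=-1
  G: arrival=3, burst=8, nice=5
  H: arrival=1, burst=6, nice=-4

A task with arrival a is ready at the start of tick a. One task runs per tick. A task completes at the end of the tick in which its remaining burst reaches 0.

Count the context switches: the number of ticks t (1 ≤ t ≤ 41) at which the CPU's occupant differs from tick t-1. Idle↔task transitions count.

t=0: ready={A,C} → run A
t=1: ready={A,C,H} → run A
t=2: ready={A,C,D,E,H} → run A
t=3: ready={A,B,C,D,E,F,G,H} → run A
t=4: ready={A,B,C,D,E,F,G,H} → run A
t=5: ready={A,B,C,D,E,F,G,H} → run A
t=6: ready={B,C,D,E,F,G,H} → run E
t=7: ready={B,C,D,E,F,G,H} → run E
t=8: ready={B,C,D,E,F,G,H} → run E
t=9: ready={B,C,D,E,F,G,H} → run E
t=10: ready={B,C,D,E,F,G,H} → run E
t=11: ready={B,C,D,E,F,G,H} → run E
t=12: ready={B,C,D,F,G,H} → run H
t=13: ready={B,C,D,F,G,H} → run H
t=14: ready={B,C,D,F,G,H} → run H
t=15: ready={B,C,D,F,G,H} → run H
t=16: ready={B,C,D,F,G,H} → run H
t=17: ready={B,C,D,F,G,H} → run H
t=18: ready={B,C,D,F,G} → run F
t=19: ready={B,C,D,F,G} → run F
t=20: ready={B,C,D,G} → run C
t=21: ready={B,C,D,G} → run C
t=22: ready={B,C,D,G} → run C
t=23: ready={B,D,G} → run B
t=24: ready={B,D,G} → run B
t=25: ready={B,D,G} → run B
t=26: ready={B,D,G} → run B
t=27: ready={B,D,G} → run B
t=28: ready={B,D,G} → run B
t=29: ready={D,G} → run D
t=30: ready={D,G} → run D
t=31: ready={G} → run G
t=32: ready={G} → run G
t=33: ready={G} → run G
t=34: ready={G} → run G
t=35: ready={G} → run G
t=36: ready={G} → run G
t=37: ready={G} → run G
t=38: ready={G} → run G
t=39: (idle)
t=40: (idle)
t=41: (idle)

context switches = 8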